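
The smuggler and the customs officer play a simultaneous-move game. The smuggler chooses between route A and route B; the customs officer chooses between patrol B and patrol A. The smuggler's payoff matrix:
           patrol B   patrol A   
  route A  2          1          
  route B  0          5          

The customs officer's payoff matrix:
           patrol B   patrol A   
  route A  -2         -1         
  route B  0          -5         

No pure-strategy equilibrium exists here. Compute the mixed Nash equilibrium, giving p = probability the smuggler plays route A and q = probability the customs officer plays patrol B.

p = 5/6, q = 2/3

For the customs officer to be willing to mix, the customs officer must be indifferent between patrol B and patrol A, which pins down the smuggler's mix.
  the customs officer's expected payoff from patrol B: p·(-2) + (1−p)·0 = -2p
  the customs officer's expected payoff from patrol A: p·(-1) + (1−p)·(-5) = 4p - 5
  -2p = 4p - 5  ⇒  -6p = -5  ⇒  p = 5/6.
Set the smuggler's expected payoff from route A equal to that from route B:
  the smuggler's payoff from route A: q·2 + (1−q)·1 = q + 1
  the smuggler's payoff from route B: q·0 + (1−q)·5 = -5q + 5
  q + 1 = -5q + 5  ⇒  6q = 4  ⇒  q = 2/3.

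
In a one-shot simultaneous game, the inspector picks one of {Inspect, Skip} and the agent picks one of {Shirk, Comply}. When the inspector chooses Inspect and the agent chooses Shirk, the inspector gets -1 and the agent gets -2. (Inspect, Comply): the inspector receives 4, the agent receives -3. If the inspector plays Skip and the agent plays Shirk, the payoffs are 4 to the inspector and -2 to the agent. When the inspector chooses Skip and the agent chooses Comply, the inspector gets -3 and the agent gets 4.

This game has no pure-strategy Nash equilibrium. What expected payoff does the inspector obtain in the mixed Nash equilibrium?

13/12

For the inspector to be willing to mix, the inspector must be indifferent between Inspect and Skip, which pins down the agent's mix.
  the inspector's payoff from Inspect: q·(-1) + (1−q)·4 = -5q + 4
  the inspector's payoff from Skip: q·4 + (1−q)·(-3) = 7q - 3
  -5q + 4 = 7q - 3  ⇒  -12q = -7  ⇒  q = 7/12.
At equilibrium the inspector is indifferent across rows, so the inspector's payoff equals the payoff from Inspect: (7/12)·(-1) + (5/12)·4 = 13/12.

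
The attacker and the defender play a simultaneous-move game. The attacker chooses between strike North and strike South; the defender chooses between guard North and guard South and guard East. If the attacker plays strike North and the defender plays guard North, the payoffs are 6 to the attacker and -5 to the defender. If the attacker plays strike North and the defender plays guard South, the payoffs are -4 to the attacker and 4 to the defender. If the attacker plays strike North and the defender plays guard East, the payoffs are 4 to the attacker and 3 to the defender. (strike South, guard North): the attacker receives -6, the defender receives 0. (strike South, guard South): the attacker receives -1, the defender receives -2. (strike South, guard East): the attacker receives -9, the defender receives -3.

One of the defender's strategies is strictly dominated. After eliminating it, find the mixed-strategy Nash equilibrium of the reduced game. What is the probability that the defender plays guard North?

The defender's strategy guard East is strictly dominated by guard South: 4 > 3 and -2 > -3. Eliminate guard East.
Set the attacker's expected payoff from strike North equal to that from strike South:
  the attacker's expected payoff from strike North: q·6 + (1−q)·(-4) = 10q - 4
  the attacker's expected payoff from strike South: q·(-6) + (1−q)·(-1) = -5q - 1
  10q - 4 = -5q - 1  ⇒  15q = 3  ⇒  q = 1/5.

q = 1/5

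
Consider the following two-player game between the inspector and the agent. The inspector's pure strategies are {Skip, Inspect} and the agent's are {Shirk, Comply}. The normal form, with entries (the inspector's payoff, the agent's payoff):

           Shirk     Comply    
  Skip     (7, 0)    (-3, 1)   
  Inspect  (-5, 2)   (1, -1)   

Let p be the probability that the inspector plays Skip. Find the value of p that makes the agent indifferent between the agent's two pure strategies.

In a mixed equilibrium the agent is indifferent between Shirk and Comply; this condition fixes p.
  the agent's payoff to Shirk: p·0 + (1−p)·2 = -2p + 2
  the agent's payoff to Comply: p·1 + (1−p)·(-1) = 2p - 1
  -2p + 2 = 2p - 1  ⇒  -4p = -3  ⇒  p = 3/4.

p = 3/4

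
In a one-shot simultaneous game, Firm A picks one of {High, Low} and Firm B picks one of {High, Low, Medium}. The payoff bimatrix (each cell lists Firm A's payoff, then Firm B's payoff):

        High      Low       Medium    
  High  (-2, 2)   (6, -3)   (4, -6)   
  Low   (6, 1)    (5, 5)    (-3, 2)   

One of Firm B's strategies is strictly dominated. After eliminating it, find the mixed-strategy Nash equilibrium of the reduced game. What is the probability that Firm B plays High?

Firm B's strategy Medium is strictly dominated by Low: -3 > -6 and 5 > 2. Eliminate Medium.
Firm B's mix must leave Firm A indifferent between High and Low.
  Firm A's expected payoff from High: q·(-2) + (1−q)·6 = -8q + 6
  Firm A's expected payoff from Low: q·6 + (1−q)·5 = q + 5
  -8q + 6 = q + 5  ⇒  -9q = -1  ⇒  q = 1/9.

q = 1/9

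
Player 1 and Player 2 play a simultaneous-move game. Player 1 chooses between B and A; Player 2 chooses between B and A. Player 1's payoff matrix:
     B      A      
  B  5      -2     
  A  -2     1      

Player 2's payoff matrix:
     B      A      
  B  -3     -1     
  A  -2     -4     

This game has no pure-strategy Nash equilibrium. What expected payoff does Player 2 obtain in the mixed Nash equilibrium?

Set Player 2's expected payoff from B equal to that from A:
  Player 2's payoff from B: p·(-3) + (1−p)·(-2) = -p - 2
  Player 2's payoff from A: p·(-1) + (1−p)·(-4) = 3p - 4
  -p - 2 = 3p - 4  ⇒  -4p = -2  ⇒  p = 1/2.
At equilibrium Player 2 is indifferent across columns, so Player 2's payoff equals the payoff from B: (1/2)·(-3) + (1/2)·(-2) = -5/2.

-5/2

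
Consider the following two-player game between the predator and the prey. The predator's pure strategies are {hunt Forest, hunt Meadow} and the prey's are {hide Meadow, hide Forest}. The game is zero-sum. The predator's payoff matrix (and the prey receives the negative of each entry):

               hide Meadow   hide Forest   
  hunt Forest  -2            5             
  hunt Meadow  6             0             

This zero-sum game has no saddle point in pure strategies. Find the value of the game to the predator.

The prey's mix must leave the predator indifferent between hunt Forest and hunt Meadow.
  the predator's payoff from hunt Forest: q·(-2) + (1−q)·5 = -7q + 5
  the predator's payoff from hunt Meadow: q·6 + (1−q)·0 = 6q
  -7q + 5 = 6q  ⇒  -13q = -5  ⇒  q = 5/13.
The value is the predator's expected payoff against this mix (using hunt Forest): (5/13)·(-2) + (8/13)·5 = 30/13.

v = 30/13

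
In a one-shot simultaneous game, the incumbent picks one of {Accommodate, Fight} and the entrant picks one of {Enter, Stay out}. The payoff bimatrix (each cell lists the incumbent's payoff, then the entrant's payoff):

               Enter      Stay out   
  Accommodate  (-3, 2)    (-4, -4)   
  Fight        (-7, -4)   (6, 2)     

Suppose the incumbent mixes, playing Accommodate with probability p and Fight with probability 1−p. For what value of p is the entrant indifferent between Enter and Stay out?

p = 1/2

Set the entrant's expected payoff from Enter equal to that from Stay out:
  the entrant's payoff from Enter: p·2 + (1−p)·(-4) = 6p - 4
  the entrant's payoff from Stay out: p·(-4) + (1−p)·2 = -6p + 2
  6p - 4 = -6p + 2  ⇒  12p = 6  ⇒  p = 1/2.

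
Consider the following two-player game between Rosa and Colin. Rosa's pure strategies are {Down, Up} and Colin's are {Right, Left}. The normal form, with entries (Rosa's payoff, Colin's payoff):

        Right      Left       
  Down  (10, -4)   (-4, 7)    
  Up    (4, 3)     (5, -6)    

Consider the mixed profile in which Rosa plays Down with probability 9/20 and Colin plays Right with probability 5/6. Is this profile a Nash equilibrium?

No

Given Colin's mix q = 5/6, Rosa's payoff from Down is 23/3 but from Up is 25/6. Rosa strictly prefers Down, so Rosa would not mix.
So the proposed profile is not a Nash equilibrium.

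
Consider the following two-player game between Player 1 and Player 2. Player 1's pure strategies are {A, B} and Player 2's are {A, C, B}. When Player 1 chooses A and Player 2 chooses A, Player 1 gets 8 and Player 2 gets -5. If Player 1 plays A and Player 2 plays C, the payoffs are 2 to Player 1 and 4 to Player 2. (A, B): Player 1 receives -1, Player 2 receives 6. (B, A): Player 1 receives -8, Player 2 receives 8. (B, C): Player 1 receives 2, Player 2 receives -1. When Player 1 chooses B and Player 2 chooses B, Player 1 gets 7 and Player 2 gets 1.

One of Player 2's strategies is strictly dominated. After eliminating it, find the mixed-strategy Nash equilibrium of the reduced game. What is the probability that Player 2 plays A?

Player 2's strategy C is strictly dominated by B: 6 > 4 and 1 > -1. Eliminate C.
For Player 1 to be willing to mix, Player 1 must be indifferent between A and B, which pins down Player 2's mix.
  Player 1's expected payoff from A: q·8 + (1−q)·(-1) = 9q - 1
  Player 1's expected payoff from B: q·(-8) + (1−q)·7 = -15q + 7
  9q - 1 = -15q + 7  ⇒  24q = 8  ⇒  q = 1/3.

q = 1/3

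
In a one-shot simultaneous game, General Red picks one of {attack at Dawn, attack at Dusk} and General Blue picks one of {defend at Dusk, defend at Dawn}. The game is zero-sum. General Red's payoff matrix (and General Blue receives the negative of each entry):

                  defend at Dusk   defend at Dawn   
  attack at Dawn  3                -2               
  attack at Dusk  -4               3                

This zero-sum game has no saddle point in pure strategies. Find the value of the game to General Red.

v = 1/12

Set General Red's expected payoff from attack at Dawn equal to that from attack at Dusk:
  General Red's payoff to attack at Dawn: q·3 + (1−q)·(-2) = 5q - 2
  General Red's payoff to attack at Dusk: q·(-4) + (1−q)·3 = -7q + 3
  5q - 2 = -7q + 3  ⇒  12q = 5  ⇒  q = 5/12.
The value is General Red's expected payoff against this mix (using attack at Dawn): (5/12)·3 + (7/12)·(-2) = 1/12.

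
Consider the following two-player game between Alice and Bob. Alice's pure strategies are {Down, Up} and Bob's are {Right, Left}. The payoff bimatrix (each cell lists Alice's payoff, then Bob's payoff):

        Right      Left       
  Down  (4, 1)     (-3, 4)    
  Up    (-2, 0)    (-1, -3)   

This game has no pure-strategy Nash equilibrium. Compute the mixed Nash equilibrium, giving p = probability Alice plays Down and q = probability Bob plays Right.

p = 1/2, q = 1/4

For Bob to be willing to mix, Bob must be indifferent between Right and Left, which pins down Alice's mix.
  Bob's expected payoff from Right: p·1 + (1−p)·0 = p
  Bob's expected payoff from Left: p·4 + (1−p)·(-3) = 7p - 3
  p = 7p - 3  ⇒  -6p = -3  ⇒  p = 1/2.
Alice's indifference between Down and Up determines Bob's mixing probability q:
  Alice's expected payoff from Down: q·4 + (1−q)·(-3) = 7q - 3
  Alice's expected payoff from Up: q·(-2) + (1−q)·(-1) = -q - 1
  7q - 3 = -q - 1  ⇒  8q = 2  ⇒  q = 1/4.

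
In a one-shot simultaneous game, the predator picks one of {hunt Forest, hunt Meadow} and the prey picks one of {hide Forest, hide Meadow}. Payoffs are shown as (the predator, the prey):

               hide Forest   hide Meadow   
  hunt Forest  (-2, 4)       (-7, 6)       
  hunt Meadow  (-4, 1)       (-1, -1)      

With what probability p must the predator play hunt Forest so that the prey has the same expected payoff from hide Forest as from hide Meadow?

p = 1/2

In a mixed equilibrium the prey is indifferent between hide Forest and hide Meadow; this condition fixes p.
  the prey's expected payoff from hide Forest: p·4 + (1−p)·1 = 3p + 1
  the prey's expected payoff from hide Meadow: p·6 + (1−p)·(-1) = 7p - 1
  3p + 1 = 7p - 1  ⇒  -4p = -2  ⇒  p = 1/2.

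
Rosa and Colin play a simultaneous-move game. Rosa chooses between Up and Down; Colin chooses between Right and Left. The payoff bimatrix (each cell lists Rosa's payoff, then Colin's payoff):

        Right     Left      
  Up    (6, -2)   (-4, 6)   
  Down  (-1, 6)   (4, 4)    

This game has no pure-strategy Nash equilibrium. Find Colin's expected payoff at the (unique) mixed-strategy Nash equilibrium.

In a mixed equilibrium Colin is indifferent between Right and Left; this condition fixes p.
  Colin's payoff from Right: p·(-2) + (1−p)·6 = -8p + 6
  Colin's payoff from Left: p·6 + (1−p)·4 = 2p + 4
  -8p + 6 = 2p + 4  ⇒  -10p = -2  ⇒  p = 1/5.
At equilibrium Colin is indifferent across columns, so Colin's payoff equals the payoff from Right: (1/5)·(-2) + (4/5)·6 = 22/5.

22/5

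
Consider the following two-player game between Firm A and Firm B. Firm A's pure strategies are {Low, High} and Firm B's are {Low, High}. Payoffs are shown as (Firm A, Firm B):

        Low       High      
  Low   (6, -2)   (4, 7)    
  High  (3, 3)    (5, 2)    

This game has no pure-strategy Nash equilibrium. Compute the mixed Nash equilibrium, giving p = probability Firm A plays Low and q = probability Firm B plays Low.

p = 1/10, q = 1/4

Set Firm B's expected payoff from Low equal to that from High:
  Firm B's payoff from Low: p·(-2) + (1−p)·3 = -5p + 3
  Firm B's payoff from High: p·7 + (1−p)·2 = 5p + 2
  -5p + 3 = 5p + 2  ⇒  -10p = -1  ⇒  p = 1/10.
In a mixed equilibrium Firm A is indifferent between Low and High; this condition fixes q.
  Firm A's expected payoff from Low: q·6 + (1−q)·4 = 2q + 4
  Firm A's expected payoff from High: q·3 + (1−q)·5 = -2q + 5
  2q + 4 = -2q + 5  ⇒  4q = 1  ⇒  q = 1/4.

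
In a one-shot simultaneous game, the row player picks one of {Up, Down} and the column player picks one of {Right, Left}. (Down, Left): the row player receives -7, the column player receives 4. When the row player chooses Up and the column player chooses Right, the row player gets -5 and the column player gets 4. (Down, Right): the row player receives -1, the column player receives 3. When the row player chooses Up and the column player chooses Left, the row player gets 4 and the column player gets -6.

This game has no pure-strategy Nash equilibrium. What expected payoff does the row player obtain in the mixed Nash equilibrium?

The column player's mix must leave the row player indifferent between Up and Down.
  the row player's payoff from Up: q·(-5) + (1−q)·4 = -9q + 4
  the row player's payoff from Down: q·(-1) + (1−q)·(-7) = 6q - 7
  -9q + 4 = 6q - 7  ⇒  -15q = -11  ⇒  q = 11/15.
At equilibrium the row player is indifferent across rows, so the row player's payoff equals the payoff from Up: (11/15)·(-5) + (4/15)·4 = -13/5.

-13/5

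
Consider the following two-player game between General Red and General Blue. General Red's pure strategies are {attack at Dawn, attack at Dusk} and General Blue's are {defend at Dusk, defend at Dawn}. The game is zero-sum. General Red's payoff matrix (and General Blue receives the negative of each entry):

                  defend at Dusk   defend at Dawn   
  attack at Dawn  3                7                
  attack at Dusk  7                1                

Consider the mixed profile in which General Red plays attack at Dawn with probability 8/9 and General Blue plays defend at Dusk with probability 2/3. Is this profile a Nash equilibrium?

No

Given General Red's mix p = 8/9, General Blue's payoff from defend at Dusk is -31/9 but from defend at Dawn is -19/3. General Blue strictly prefers defend at Dusk, so General Blue would not mix.
So the proposed profile is not a Nash equilibrium.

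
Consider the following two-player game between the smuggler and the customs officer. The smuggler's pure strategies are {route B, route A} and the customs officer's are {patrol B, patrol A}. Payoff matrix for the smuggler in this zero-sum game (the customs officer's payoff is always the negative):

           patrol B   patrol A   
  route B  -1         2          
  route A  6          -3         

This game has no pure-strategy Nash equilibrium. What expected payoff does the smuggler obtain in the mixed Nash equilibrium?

3/4

Set the smuggler's expected payoff from route B equal to that from route A:
  the smuggler's payoff from route B: q·(-1) + (1−q)·2 = -3q + 2
  the smuggler's payoff from route A: q·6 + (1−q)·(-3) = 9q - 3
  -3q + 2 = 9q - 3  ⇒  -12q = -5  ⇒  q = 5/12.
At equilibrium the smuggler is indifferent across rows, so the smuggler's payoff equals the payoff from route B: (5/12)·(-1) + (7/12)·2 = 3/4.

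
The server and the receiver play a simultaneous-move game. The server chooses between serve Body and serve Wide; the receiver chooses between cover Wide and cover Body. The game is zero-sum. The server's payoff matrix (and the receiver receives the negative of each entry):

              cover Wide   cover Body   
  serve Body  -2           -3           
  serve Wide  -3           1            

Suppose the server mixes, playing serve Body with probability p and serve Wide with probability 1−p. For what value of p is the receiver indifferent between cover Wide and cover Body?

p = 4/5

For the receiver to be willing to mix, the receiver must be indifferent between cover Wide and cover Body, which pins down the server's mix.
  the receiver's payoff from cover Wide: p·2 + (1−p)·3 = -p + 3
  the receiver's payoff from cover Body: p·3 + (1−p)·(-1) = 4p - 1
  -p + 3 = 4p - 1  ⇒  -5p = -4  ⇒  p = 4/5.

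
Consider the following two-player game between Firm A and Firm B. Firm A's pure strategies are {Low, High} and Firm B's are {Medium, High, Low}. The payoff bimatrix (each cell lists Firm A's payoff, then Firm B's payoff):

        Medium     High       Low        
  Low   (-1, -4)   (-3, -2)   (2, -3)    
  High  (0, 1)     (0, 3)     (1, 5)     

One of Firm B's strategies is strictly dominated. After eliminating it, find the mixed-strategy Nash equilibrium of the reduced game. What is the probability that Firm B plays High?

Firm B's strategy Medium is strictly dominated by High: -2 > -4 and 3 > 1. Eliminate Medium.
Firm A's indifference between Low and High determines Firm B's mixing probability q:
  Firm A's expected payoff from Low: q·(-3) + (1−q)·2 = -5q + 2
  Firm A's expected payoff from High: q·0 + (1−q)·1 = -q + 1
  -5q + 2 = -q + 1  ⇒  -4q = -1  ⇒  q = 1/4.

q = 1/4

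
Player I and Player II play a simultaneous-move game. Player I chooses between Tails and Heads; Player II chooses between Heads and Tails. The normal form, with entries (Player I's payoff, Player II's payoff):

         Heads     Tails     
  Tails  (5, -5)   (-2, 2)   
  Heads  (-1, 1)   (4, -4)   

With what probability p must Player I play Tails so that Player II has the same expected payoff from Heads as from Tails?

p = 5/12

For Player II to be willing to mix, Player II must be indifferent between Heads and Tails, which pins down Player I's mix.
  Player II's payoff to Heads: p·(-5) + (1−p)·1 = -6p + 1
  Player II's payoff to Tails: p·2 + (1−p)·(-4) = 6p - 4
  -6p + 1 = 6p - 4  ⇒  -12p = -5  ⇒  p = 5/12.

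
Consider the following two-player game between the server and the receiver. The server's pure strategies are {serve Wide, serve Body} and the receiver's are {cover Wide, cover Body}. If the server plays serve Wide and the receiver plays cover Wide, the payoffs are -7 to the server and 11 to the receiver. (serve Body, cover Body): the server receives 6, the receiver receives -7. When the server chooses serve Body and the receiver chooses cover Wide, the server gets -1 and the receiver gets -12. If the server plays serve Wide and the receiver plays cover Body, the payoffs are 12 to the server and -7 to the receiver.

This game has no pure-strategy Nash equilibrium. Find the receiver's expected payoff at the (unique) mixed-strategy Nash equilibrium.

Set the receiver's expected payoff from cover Wide equal to that from cover Body:
  the receiver's expected payoff from cover Wide: p·11 + (1−p)·(-12) = 23p - 12
  the receiver's expected payoff from cover Body: p·(-7) + (1−p)·(-7) = -7
  23p - 12 = -7  ⇒  23p = 5  ⇒  p = 5/23.
At equilibrium the receiver is indifferent across columns, so the receiver's payoff equals the payoff from cover Wide: (5/23)·11 + (18/23)·(-12) = -7.

-7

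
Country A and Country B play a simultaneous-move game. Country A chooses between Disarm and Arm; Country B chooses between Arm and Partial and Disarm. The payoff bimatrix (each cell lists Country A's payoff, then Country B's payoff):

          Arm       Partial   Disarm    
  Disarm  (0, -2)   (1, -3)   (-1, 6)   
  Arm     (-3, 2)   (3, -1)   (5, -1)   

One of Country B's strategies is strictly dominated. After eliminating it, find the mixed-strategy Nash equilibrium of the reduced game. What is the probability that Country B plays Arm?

q = 2/3

Country B's strategy Partial is strictly dominated by Arm: -2 > -3 and 2 > -1. Eliminate Partial.
Set Country A's expected payoff from Disarm equal to that from Arm:
  Country A's expected payoff from Disarm: q·0 + (1−q)·(-1) = q - 1
  Country A's expected payoff from Arm: q·(-3) + (1−q)·5 = -8q + 5
  q - 1 = -8q + 5  ⇒  9q = 6  ⇒  q = 2/3.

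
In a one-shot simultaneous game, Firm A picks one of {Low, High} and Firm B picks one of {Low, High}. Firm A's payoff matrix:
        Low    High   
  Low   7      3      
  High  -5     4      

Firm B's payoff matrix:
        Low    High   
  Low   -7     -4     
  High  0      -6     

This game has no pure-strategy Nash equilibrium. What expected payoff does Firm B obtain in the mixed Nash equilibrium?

-14/3

Firm A's mix must leave Firm B indifferent between Low and High.
  Firm B's payoff to Low: p·(-7) + (1−p)·0 = -7p
  Firm B's payoff to High: p·(-4) + (1−p)·(-6) = 2p - 6
  -7p = 2p - 6  ⇒  -9p = -6  ⇒  p = 2/3.
At equilibrium Firm B is indifferent across columns, so Firm B's payoff equals the payoff from Low: (2/3)·(-7) + (1/3)·0 = -14/3.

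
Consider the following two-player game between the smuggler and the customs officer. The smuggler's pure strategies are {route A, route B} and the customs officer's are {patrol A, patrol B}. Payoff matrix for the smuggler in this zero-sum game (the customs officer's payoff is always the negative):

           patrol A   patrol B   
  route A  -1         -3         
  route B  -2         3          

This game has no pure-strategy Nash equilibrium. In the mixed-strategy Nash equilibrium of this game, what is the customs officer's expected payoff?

9/7

In a mixed equilibrium the customs officer is indifferent between patrol A and patrol B; this condition fixes p.
  the customs officer's expected payoff from patrol A: p·1 + (1−p)·2 = -p + 2
  the customs officer's expected payoff from patrol B: p·3 + (1−p)·(-3) = 6p - 3
  -p + 2 = 6p - 3  ⇒  -7p = -5  ⇒  p = 5/7.
At equilibrium the customs officer is indifferent across columns, so the customs officer's payoff equals the payoff from patrol A: (5/7)·1 + (2/7)·2 = 9/7.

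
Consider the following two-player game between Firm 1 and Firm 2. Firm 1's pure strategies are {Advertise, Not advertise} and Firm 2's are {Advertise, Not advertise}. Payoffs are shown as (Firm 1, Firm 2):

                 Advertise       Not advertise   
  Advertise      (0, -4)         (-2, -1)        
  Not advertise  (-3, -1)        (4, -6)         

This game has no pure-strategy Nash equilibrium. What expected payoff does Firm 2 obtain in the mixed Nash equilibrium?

Firm 2's indifference between Advertise and Not advertise determines Firm 1's mixing probability p:
  Firm 2's expected payoff from Advertise: p·(-4) + (1−p)·(-1) = -3p - 1
  Firm 2's expected payoff from Not advertise: p·(-1) + (1−p)·(-6) = 5p - 6
  -3p - 1 = 5p - 6  ⇒  -8p = -5  ⇒  p = 5/8.
At equilibrium Firm 2 is indifferent across columns, so Firm 2's payoff equals the payoff from Advertise: (5/8)·(-4) + (3/8)·(-1) = -23/8.

-23/8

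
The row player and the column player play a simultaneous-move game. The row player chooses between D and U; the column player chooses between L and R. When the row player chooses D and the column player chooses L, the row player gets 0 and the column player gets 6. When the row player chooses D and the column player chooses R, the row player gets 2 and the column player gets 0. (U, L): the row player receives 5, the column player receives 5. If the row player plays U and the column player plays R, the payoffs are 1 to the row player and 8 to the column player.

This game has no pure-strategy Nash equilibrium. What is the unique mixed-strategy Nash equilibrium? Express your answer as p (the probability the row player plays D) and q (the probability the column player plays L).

The row player's mix must leave the column player indifferent between L and R.
  the column player's payoff from L: p·6 + (1−p)·5 = p + 5
  the column player's payoff from R: p·0 + (1−p)·8 = -8p + 8
  p + 5 = -8p + 8  ⇒  9p = 3  ⇒  p = 1/3.
Set the row player's expected payoff from D equal to that from U:
  the row player's expected payoff from D: q·0 + (1−q)·2 = -2q + 2
  the row player's expected payoff from U: q·5 + (1−q)·1 = 4q + 1
  -2q + 2 = 4q + 1  ⇒  -6q = -1  ⇒  q = 1/6.

p = 1/3, q = 1/6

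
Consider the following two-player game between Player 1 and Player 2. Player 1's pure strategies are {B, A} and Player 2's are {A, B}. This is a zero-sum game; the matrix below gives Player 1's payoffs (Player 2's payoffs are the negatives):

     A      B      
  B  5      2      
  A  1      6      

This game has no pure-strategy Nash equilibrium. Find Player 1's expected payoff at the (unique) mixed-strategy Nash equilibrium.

7/2

Player 2's mix must leave Player 1 indifferent between B and A.
  Player 1's payoff from B: q·5 + (1−q)·2 = 3q + 2
  Player 1's payoff from A: q·1 + (1−q)·6 = -5q + 6
  3q + 2 = -5q + 6  ⇒  8q = 4  ⇒  q = 1/2.
At equilibrium Player 1 is indifferent across rows, so Player 1's payoff equals the payoff from B: (1/2)·5 + (1/2)·2 = 7/2.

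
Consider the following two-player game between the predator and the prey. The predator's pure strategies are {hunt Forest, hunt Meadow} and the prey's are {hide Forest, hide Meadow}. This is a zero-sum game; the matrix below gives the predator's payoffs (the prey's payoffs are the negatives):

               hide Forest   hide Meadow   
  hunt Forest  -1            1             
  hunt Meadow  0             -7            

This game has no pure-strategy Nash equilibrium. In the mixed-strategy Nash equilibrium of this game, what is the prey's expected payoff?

The predator's mix must leave the prey indifferent between hide Forest and hide Meadow.
  the prey's payoff to hide Forest: p·1 + (1−p)·0 = p
  the prey's payoff to hide Meadow: p·(-1) + (1−p)·7 = -8p + 7
  p = -8p + 7  ⇒  9p = 7  ⇒  p = 7/9.
At equilibrium the prey is indifferent across columns, so the prey's payoff equals the payoff from hide Forest: (7/9)·1 + (2/9)·0 = 7/9.

7/9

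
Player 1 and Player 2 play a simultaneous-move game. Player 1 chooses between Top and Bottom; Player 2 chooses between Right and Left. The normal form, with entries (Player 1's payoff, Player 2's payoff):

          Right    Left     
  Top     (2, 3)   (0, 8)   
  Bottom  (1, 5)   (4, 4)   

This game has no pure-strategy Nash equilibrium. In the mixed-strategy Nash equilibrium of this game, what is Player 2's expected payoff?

Set Player 2's expected payoff from Right equal to that from Left:
  Player 2's payoff to Right: p·3 + (1−p)·5 = -2p + 5
  Player 2's payoff to Left: p·8 + (1−p)·4 = 4p + 4
  -2p + 5 = 4p + 4  ⇒  -6p = -1  ⇒  p = 1/6.
At equilibrium Player 2 is indifferent across columns, so Player 2's payoff equals the payoff from Right: (1/6)·3 + (5/6)·5 = 14/3.

14/3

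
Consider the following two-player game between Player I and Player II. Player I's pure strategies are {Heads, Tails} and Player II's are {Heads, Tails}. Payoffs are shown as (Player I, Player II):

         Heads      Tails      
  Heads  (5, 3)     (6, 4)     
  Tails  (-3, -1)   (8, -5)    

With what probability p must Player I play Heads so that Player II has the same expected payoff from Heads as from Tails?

p = 4/5

Player I's mix must leave Player II indifferent between Heads and Tails.
  Player II's payoff from Heads: p·3 + (1−p)·(-1) = 4p - 1
  Player II's payoff from Tails: p·4 + (1−p)·(-5) = 9p - 5
  4p - 1 = 9p - 5  ⇒  -5p = -4  ⇒  p = 4/5.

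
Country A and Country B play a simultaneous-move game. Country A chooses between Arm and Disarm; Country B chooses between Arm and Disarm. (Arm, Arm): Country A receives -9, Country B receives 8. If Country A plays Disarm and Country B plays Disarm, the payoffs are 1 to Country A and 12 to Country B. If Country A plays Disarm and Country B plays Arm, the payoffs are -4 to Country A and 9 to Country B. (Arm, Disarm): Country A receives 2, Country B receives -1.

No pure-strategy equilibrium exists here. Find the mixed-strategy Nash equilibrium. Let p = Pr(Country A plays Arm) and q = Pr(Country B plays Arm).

p = 1/4, q = 1/6

Country B's indifference between Arm and Disarm determines Country A's mixing probability p:
  Country B's payoff to Arm: p·8 + (1−p)·9 = -p + 9
  Country B's payoff to Disarm: p·(-1) + (1−p)·12 = -13p + 12
  -p + 9 = -13p + 12  ⇒  12p = 3  ⇒  p = 1/4.
In a mixed equilibrium Country A is indifferent between Arm and Disarm; this condition fixes q.
  Country A's payoff to Arm: q·(-9) + (1−q)·2 = -11q + 2
  Country A's payoff to Disarm: q·(-4) + (1−q)·1 = -5q + 1
  -11q + 2 = -5q + 1  ⇒  -6q = -1  ⇒  q = 1/6.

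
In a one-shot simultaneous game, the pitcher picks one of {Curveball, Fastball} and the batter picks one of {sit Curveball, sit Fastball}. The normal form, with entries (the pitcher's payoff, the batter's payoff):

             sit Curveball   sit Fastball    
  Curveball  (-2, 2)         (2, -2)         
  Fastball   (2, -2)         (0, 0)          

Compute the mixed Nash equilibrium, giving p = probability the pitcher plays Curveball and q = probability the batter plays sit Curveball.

The batter's indifference between sit Curveball and sit Fastball determines the pitcher's mixing probability p:
  the batter's payoff to sit Curveball: p·2 + (1−p)·(-2) = 4p - 2
  the batter's payoff to sit Fastball: p·(-2) + (1−p)·0 = -2p
  4p - 2 = -2p  ⇒  6p = 2  ⇒  p = 1/3.
For the pitcher to be willing to mix, the pitcher must be indifferent between Curveball and Fastball, which pins down the batter's mix.
  the pitcher's payoff to Curveball: q·(-2) + (1−q)·2 = -4q + 2
  the pitcher's payoff to Fastball: q·2 + (1−q)·0 = 2q
  -4q + 2 = 2q  ⇒  -6q = -2  ⇒  q = 1/3.

p = 1/3, q = 1/3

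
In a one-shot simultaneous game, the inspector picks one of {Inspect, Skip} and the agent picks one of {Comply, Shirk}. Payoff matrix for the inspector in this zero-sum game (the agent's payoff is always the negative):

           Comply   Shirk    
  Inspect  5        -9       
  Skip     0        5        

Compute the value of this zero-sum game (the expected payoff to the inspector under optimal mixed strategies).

The agent's mix must leave the inspector indifferent between Inspect and Skip.
  the inspector's payoff from Inspect: q·5 + (1−q)·(-9) = 14q - 9
  the inspector's payoff from Skip: q·0 + (1−q)·5 = -5q + 5
  14q - 9 = -5q + 5  ⇒  19q = 14  ⇒  q = 14/19.
The value is the inspector's expected payoff against this mix (using Inspect): (14/19)·5 + (5/19)·(-9) = 25/19.

v = 25/19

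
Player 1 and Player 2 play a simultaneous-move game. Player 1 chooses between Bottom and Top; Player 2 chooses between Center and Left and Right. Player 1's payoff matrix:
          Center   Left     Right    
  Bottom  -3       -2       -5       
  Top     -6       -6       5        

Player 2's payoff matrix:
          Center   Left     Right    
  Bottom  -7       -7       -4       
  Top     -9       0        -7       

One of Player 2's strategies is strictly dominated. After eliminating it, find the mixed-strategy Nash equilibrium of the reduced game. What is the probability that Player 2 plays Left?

q = 5/7

Player 2's strategy Center is strictly dominated by Right: -4 > -7 and -7 > -9. Eliminate Center.
Set Player 1's expected payoff from Bottom equal to that from Top:
  Player 1's payoff to Bottom: q·(-2) + (1−q)·(-5) = 3q - 5
  Player 1's payoff to Top: q·(-6) + (1−q)·5 = -11q + 5
  3q - 5 = -11q + 5  ⇒  14q = 10  ⇒  q = 5/7.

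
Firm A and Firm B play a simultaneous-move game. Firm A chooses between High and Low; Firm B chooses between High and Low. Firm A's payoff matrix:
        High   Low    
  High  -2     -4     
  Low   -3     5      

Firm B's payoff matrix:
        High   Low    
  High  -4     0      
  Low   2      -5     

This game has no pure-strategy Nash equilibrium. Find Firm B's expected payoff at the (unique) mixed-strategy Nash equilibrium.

Set Firm B's expected payoff from High equal to that from Low:
  Firm B's payoff from High: p·(-4) + (1−p)·2 = -6p + 2
  Firm B's payoff from Low: p·0 + (1−p)·(-5) = 5p - 5
  -6p + 2 = 5p - 5  ⇒  -11p = -7  ⇒  p = 7/11.
At equilibrium Firm B is indifferent across columns, so Firm B's payoff equals the payoff from High: (7/11)·(-4) + (4/11)·2 = -20/11.

-20/11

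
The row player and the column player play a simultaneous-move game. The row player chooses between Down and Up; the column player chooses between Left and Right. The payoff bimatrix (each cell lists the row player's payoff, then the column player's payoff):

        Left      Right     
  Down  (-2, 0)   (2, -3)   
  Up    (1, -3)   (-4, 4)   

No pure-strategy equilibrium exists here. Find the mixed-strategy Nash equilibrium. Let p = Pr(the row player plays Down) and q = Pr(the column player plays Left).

p = 7/10, q = 2/3

The row player's mix must leave the column player indifferent between Left and Right.
  the column player's expected payoff from Left: p·0 + (1−p)·(-3) = 3p - 3
  the column player's expected payoff from Right: p·(-3) + (1−p)·4 = -7p + 4
  3p - 3 = -7p + 4  ⇒  10p = 7  ⇒  p = 7/10.
The row player's indifference between Down and Up determines the column player's mixing probability q:
  the row player's expected payoff from Down: q·(-2) + (1−q)·2 = -4q + 2
  the row player's expected payoff from Up: q·1 + (1−q)·(-4) = 5q - 4
  -4q + 2 = 5q - 4  ⇒  -9q = -6  ⇒  q = 2/3.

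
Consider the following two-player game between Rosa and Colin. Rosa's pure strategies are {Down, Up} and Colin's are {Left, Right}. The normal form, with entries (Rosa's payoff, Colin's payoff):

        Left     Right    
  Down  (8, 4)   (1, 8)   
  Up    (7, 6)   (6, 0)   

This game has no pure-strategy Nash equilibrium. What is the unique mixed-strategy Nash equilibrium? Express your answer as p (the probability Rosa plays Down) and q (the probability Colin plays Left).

In a mixed equilibrium Colin is indifferent between Left and Right; this condition fixes p.
  Colin's payoff from Left: p·4 + (1−p)·6 = -2p + 6
  Colin's payoff from Right: p·8 + (1−p)·0 = 8p
  -2p + 6 = 8p  ⇒  -10p = -6  ⇒  p = 3/5.
Rosa's indifference between Down and Up determines Colin's mixing probability q:
  Rosa's expected payoff from Down: q·8 + (1−q)·1 = 7q + 1
  Rosa's expected payoff from Up: q·7 + (1−q)·6 = q + 6
  7q + 1 = q + 6  ⇒  6q = 5  ⇒  q = 5/6.

p = 3/5, q = 5/6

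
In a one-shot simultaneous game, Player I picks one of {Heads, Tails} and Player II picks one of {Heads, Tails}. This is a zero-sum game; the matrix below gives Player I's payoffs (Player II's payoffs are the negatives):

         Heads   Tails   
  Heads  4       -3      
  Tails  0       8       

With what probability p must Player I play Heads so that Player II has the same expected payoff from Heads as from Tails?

p = 8/15

In a mixed equilibrium Player II is indifferent between Heads and Tails; this condition fixes p.
  Player II's payoff from Heads: p·(-4) + (1−p)·0 = -4p
  Player II's payoff from Tails: p·3 + (1−p)·(-8) = 11p - 8
  -4p = 11p - 8  ⇒  -15p = -8  ⇒  p = 8/15.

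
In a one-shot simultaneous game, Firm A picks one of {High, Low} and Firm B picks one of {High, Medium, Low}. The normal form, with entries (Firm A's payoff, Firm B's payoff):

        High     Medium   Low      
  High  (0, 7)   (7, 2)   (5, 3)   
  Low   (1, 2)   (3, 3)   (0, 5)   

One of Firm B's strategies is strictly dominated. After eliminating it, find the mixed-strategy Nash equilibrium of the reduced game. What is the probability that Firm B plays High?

q = 5/6

Firm B's strategy Medium is strictly dominated by Low: 3 > 2 and 5 > 3. Eliminate Medium.
Firm A's indifference between High and Low determines Firm B's mixing probability q:
  Firm A's payoff from High: q·0 + (1−q)·5 = -5q + 5
  Firm A's payoff from Low: q·1 + (1−q)·0 = q
  -5q + 5 = q  ⇒  -6q = -5  ⇒  q = 5/6.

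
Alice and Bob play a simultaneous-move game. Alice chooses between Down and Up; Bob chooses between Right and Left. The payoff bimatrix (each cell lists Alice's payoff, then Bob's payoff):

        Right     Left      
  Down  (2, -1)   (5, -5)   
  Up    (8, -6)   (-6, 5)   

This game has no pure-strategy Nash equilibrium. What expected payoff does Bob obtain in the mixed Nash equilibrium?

-7/3

Alice's mix must leave Bob indifferent between Right and Left.
  Bob's expected payoff from Right: p·(-1) + (1−p)·(-6) = 5p - 6
  Bob's expected payoff from Left: p·(-5) + (1−p)·5 = -10p + 5
  5p - 6 = -10p + 5  ⇒  15p = 11  ⇒  p = 11/15.
At equilibrium Bob is indifferent across columns, so Bob's payoff equals the payoff from Right: (11/15)·(-1) + (4/15)·(-6) = -7/3.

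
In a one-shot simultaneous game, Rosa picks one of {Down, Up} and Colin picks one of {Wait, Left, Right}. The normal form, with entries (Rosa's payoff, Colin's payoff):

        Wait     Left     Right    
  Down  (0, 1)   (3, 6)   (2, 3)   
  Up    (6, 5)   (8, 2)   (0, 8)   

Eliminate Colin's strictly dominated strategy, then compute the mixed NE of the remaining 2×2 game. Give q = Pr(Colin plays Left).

Colin's strategy Wait is strictly dominated by Right: 3 > 1 and 8 > 5. Eliminate Wait.
Colin's mix must leave Rosa indifferent between Down and Up.
  Rosa's payoff from Down: q·3 + (1−q)·2 = q + 2
  Rosa's payoff from Up: q·8 + (1−q)·0 = 8q
  q + 2 = 8q  ⇒  -7q = -2  ⇒  q = 2/7.

q = 2/7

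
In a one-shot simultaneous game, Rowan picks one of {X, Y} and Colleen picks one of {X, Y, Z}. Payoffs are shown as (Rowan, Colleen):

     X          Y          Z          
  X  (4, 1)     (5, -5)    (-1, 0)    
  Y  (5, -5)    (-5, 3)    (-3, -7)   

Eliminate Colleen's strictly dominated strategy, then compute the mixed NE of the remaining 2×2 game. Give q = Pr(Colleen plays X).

Colleen's strategy Z is strictly dominated by X: 1 > 0 and -5 > -7. Eliminate Z.
Colleen's mix must leave Rowan indifferent between X and Y.
  Rowan's expected payoff from X: q·4 + (1−q)·5 = -q + 5
  Rowan's expected payoff from Y: q·5 + (1−q)·(-5) = 10q - 5
  -q + 5 = 10q - 5  ⇒  -11q = -10  ⇒  q = 10/11.

q = 10/11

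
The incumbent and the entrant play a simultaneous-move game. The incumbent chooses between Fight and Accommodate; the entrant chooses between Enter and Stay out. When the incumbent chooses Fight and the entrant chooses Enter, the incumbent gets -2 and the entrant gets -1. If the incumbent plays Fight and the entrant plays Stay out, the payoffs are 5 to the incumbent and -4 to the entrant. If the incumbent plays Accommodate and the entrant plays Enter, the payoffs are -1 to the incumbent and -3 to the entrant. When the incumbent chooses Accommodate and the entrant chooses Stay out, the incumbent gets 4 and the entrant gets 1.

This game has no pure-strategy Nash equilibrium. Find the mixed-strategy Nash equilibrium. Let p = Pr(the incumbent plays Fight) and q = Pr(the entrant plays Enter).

Set the entrant's expected payoff from Enter equal to that from Stay out:
  the entrant's payoff to Enter: p·(-1) + (1−p)·(-3) = 2p - 3
  the entrant's payoff to Stay out: p·(-4) + (1−p)·1 = -5p + 1
  2p - 3 = -5p + 1  ⇒  7p = 4  ⇒  p = 4/7.
In a mixed equilibrium the incumbent is indifferent between Fight and Accommodate; this condition fixes q.
  the incumbent's payoff to Fight: q·(-2) + (1−q)·5 = -7q + 5
  the incumbent's payoff to Accommodate: q·(-1) + (1−q)·4 = -5q + 4
  -7q + 5 = -5q + 4  ⇒  -2q = -1  ⇒  q = 1/2.

p = 4/7, q = 1/2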